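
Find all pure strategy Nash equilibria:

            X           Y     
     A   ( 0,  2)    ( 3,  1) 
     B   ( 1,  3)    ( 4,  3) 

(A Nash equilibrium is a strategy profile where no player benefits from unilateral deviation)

Nash equilibrium: (B, X), (B, Y)

Work:
Best responses:
  P1 vs X: payoffs [0, 1] → best response B (payoff 1)
  P1 vs Y: payoffs [3, 4] → best response B (payoff 4)
  P2 vs A: payoffs [2, 1] → best response X (payoff 2)
  P2 vs B: payoffs [3, 3] → best response X/Y (payoff 3)
Mutual best responses: (B,X), (B,Y) → Nash equilibria.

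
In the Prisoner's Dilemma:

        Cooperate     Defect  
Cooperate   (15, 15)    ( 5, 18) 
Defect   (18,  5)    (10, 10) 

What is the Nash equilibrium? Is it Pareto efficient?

(Defect, Defect) is NE; not Pareto efficient

Work:
Defect dominates Cooperate for both players:
If P2 cooperates: Defect (18) > Cooperate (15)
If P2 defects: Defect (10) > Cooperate (5)
NE: (Defect, Defect) with payoff (10, 10)
But (Cooperate, Cooperate) = (15, 15) Pareto dominates (10, 10)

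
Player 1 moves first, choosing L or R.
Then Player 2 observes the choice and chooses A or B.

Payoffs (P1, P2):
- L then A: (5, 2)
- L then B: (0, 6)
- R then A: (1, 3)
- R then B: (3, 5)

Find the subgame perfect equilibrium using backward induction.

P1 plays R, P2 plays B after L and B after R; Payoff (3, 5)

Work:
Backward induction:
After L: P2 chooses B → P1 gets 0
After R: P2 chooses B → P1 gets 3
P1 chooses R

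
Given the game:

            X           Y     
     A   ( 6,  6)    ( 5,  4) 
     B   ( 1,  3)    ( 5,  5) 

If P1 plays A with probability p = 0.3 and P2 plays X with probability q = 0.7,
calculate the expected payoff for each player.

E[P1] = 3.25, E[P2] = 4.14

Work:
E[P1] = p·q·π₁(A,X) + p·(1-q)·π₁(A,Y) + (1-p)·q·π₁(B,X) + (1-p)·(1-q)·π₁(B,Y)
= 0.3·0.7·6 + 0.3·0.3·5 + 0.7·0.7·1 + 0.7·0.3·5
= 3.25

E[P2] = 4.14 (similar calculation)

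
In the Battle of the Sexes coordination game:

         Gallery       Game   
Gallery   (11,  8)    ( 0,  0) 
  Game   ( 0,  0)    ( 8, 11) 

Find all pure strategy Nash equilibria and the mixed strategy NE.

Pure NE: (Gallery, Gallery) and (Game, Game); Mixed NE: p = 0.5789, q = 0.4211

Work:
Check pure NE:
(Gallery, Gallery): (11, 8) - no unilateral deviation beneficial
(Game, Game): (8, 11) - no unilateral deviation beneficial
Mixed NE: P1 plays Gallery with p = 0.5789, P2 plays Gallery with q = 0.4211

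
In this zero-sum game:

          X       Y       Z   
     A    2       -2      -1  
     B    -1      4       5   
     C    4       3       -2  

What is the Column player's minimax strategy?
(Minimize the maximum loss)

Column should play X or Y (all achieve the minimum), value = 4

Work:
Column player minimizes Row's maximum payoff:
Column X: max payoff to Row = 4
Column Y: max payoff to Row = 4
Column Z: max payoff to Row = 5
Minimum is 4, achieved by columns X, Y (tied).
Each of X or Y is a minimax strategy.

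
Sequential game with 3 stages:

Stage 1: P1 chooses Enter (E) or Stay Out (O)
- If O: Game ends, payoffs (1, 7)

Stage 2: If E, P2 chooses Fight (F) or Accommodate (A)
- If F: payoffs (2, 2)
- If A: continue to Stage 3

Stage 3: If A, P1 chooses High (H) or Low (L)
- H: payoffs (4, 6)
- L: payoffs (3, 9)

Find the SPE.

SPE: (E, A, H); Outcome (4, 6)

Work:
Stage 3: P1 chooses H (4 vs 3)
Stage 2: P2: F->2, A->6 (anticipating H). Choose A
Stage 1: P1: O->1, E->4 (anticipating A, H). Choose E
SPE path: E -> A -> H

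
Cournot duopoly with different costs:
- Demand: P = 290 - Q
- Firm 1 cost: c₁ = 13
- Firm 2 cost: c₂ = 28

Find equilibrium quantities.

q₁* = 97.33, q₂* = 82.33

Work:
Reaction: q₁ = (290 - 13 - q₂)/2
Reaction: q₂ = (290 - 28 - q₁)/2
Solve simultaneously:
q₁* = (290 - 2×13 + 28)/3 = 97.33
q₂* = (290 - 2×28 + 13)/3 = 82.33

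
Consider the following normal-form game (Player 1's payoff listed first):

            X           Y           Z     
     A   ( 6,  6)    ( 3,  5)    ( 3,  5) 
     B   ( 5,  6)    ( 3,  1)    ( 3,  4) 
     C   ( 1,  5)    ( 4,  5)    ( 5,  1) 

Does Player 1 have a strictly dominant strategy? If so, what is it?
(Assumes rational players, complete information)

No strictly dominant strategy exists for Player 1

Work:
A strategy strictly dominates another if it gives a strictly higher payoff against every opponent action. Compare each pair of P1's strategies column-by-column:
  A vs B: [6 vs 5, 3 vs 3, 3 vs 3] → A does not strictly dominate B (column Y: 3 ≤ 3)
  A vs C: [6 vs 1, 3 vs 4, 3 vs 5] → A does not strictly dominate C (column Y: 3 ≤ 4)
  B vs A: [5 vs 6, 3 vs 3, 3 vs 3] → B does not strictly dominate A (column X: 5 ≤ 6)
  B vs C: [5 vs 1, 3 vs 4, 3 vs 5] → B does not strictly dominate C (column Y: 3 ≤ 4)
  C vs A: [1 vs 6, 4 vs 3, 5 vs 3] → C does not strictly dominate A (column X: 1 ≤ 6)
  C vs B: [1 vs 5, 4 vs 3, 5 vs 3] → C does not strictly dominate B (column X: 1 ≤ 5)
No single strategy strictly dominates all others → no strictly dominant strategy.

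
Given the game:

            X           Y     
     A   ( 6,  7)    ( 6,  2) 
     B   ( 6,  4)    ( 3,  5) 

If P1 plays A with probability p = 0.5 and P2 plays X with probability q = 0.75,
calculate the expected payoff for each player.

E[P1] = 5.625, E[P2] = 5.0

Work:
E[P1] = p·q·π₁(A,X) + p·(1-q)·π₁(A,Y) + (1-p)·q·π₁(B,X) + (1-p)·(1-q)·π₁(B,Y)
= 0.5·0.75·6 + 0.5·0.25·6 + 0.5·0.75·6 + 0.5·0.25·3
= 5.625

E[P2] = 5.0 (similar calculation)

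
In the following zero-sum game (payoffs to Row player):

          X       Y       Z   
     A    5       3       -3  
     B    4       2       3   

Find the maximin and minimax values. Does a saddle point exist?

Maximin = 2, Minimax = 3, Saddle: False

Work:
Row minimums: [-3, 2] → maximin = 2
Column maximums: [5, 3, 3] → minimax = 3
No saddle point (maximin ≠ minimax). Mixed strategy needed.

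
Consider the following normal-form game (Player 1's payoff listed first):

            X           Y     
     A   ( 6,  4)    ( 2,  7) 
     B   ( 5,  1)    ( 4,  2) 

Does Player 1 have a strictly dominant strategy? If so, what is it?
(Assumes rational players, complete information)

No strictly dominant strategy exists for Player 1

Work:
A strategy strictly dominates another if it gives a strictly higher payoff against every opponent action. Compare each pair of P1's strategies column-by-column:
  A vs B: [6 vs 5, 2 vs 4] → A does not strictly dominate B (column Y: 2 ≤ 4)
  B vs A: [5 vs 6, 4 vs 2] → B does not strictly dominate A (column X: 5 ≤ 6)
No single strategy strictly dominates all others → no strictly dominant strategy.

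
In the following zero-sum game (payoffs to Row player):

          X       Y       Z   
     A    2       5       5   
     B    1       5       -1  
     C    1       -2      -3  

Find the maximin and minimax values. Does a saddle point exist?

Maximin = 2, Minimax = 2, Saddle: True

Work:
Row minimums: [2, -1, -3] → maximin = 2
Column maximums: [2, 5, 5] → minimax = 2
Saddle point exists! Game value = 2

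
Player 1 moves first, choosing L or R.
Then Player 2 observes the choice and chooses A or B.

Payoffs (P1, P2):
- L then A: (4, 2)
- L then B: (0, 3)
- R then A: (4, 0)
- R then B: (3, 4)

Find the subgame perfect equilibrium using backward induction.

P1 plays R, P2 plays B after L and B after R; Payoff (3, 4)

Work:
Backward induction:
After L: P2 chooses B → P1 gets 0
After R: P2 chooses B → P1 gets 3
P1 chooses R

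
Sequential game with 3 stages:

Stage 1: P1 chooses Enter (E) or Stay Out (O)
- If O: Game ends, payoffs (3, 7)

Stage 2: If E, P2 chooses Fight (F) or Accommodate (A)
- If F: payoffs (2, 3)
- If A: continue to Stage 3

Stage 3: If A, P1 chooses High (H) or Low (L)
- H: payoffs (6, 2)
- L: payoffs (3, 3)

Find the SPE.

SPE: (O, F, H); Outcome (3, 7)

Work:
Stage 3: P1 chooses H (6 vs 3)
Stage 2: P2: F->3, A->2 (anticipating H). Choose F
Stage 1: P1: O->3, E->2 (anticipating F, H). Choose O
SPE path: O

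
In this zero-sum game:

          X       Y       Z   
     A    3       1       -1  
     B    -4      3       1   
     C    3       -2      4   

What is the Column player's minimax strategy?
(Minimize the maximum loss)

Column should play X or Y (all achieve the minimum), value = 3

Work:
Column player minimizes Row's maximum payoff:
Column X: max payoff to Row = 3
Column Y: max payoff to Row = 3
Column Z: max payoff to Row = 4
Minimum is 3, achieved by columns X, Y (tied).
Each of X or Y is a minimax strategy.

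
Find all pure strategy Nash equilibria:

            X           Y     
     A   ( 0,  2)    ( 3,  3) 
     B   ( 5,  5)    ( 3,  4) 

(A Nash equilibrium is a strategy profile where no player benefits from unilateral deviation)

Nash equilibrium: (A, Y), (B, X)

Work:
Best responses:
  P1 vs X: payoffs [0, 5] → best response B (payoff 5)
  P1 vs Y: payoffs [3, 3] → best response A/B (payoff 3)
  P2 vs A: payoffs [2, 3] → best response Y (payoff 3)
  P2 vs B: payoffs [5, 4] → best response X (payoff 5)
Mutual best responses: (A,Y), (B,X) → Nash equilibria.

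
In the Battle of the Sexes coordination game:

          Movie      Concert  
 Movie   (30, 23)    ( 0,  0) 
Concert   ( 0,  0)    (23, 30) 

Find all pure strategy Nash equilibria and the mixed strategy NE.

Pure NE: (Movie, Movie) and (Concert, Concert); Mixed NE: p = 0.566, q = 0.434

Work:
Check pure NE:
(Movie, Movie): (30, 23) - no unilateral deviation beneficial
(Concert, Concert): (23, 30) - no unilateral deviation beneficial
Mixed NE: P1 plays Movie with p = 0.566, P2 plays Movie with q = 0.434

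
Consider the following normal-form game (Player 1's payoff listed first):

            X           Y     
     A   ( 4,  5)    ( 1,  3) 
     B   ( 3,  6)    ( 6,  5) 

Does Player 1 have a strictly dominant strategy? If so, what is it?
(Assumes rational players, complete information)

No strictly dominant strategy exists for Player 1

Work:
A strategy strictly dominates another if it gives a strictly higher payoff against every opponent action. Compare each pair of P1's strategies column-by-column:
  A vs B: [4 vs 3, 1 vs 6] → A does not strictly dominate B (column Y: 1 ≤ 6)
  B vs A: [3 vs 4, 6 vs 1] → B does not strictly dominate A (column X: 3 ≤ 4)
No single strategy strictly dominates all others → no strictly dominant strategy.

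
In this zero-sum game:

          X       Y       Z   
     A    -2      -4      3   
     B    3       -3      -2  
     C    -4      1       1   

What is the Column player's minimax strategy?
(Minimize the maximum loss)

Column should play Y, value = 1

Work:
Column player minimizes Row's maximum payoff:
Column X: max payoff to Row = 3
Column Y: max payoff to Row = 1
Column Z: max payoff to Row = 3
Minimum is 1, achieved by column Y.
Minimax strategy: Y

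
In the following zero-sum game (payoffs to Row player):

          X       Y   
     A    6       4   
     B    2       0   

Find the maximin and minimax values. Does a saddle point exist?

Maximin = 4, Minimax = 4, Saddle: True

Work:
Row minimums: [4, 0] → maximin = 4
Column maximums: [6, 4] → minimax = 4
Saddle point exists! Game value = 4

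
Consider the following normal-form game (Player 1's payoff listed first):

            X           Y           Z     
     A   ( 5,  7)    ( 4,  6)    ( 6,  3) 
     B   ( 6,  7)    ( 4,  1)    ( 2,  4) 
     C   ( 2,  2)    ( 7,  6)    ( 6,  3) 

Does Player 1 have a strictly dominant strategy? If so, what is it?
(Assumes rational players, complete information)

No strictly dominant strategy exists for Player 1

Work:
A strategy strictly dominates another if it gives a strictly higher payoff against every opponent action. Compare each pair of P1's strategies column-by-column:
  A vs B: [5 vs 6, 4 vs 4, 6 vs 2] → A does not strictly dominate B (column X: 5 ≤ 6)
  A vs C: [5 vs 2, 4 vs 7, 6 vs 6] → A does not strictly dominate C (column Y: 4 ≤ 7)
  B vs A: [6 vs 5, 4 vs 4, 2 vs 6] → B does not strictly dominate A (column Y: 4 ≤ 4)
  B vs C: [6 vs 2, 4 vs 7, 2 vs 6] → B does not strictly dominate C (column Y: 4 ≤ 7)
  C vs A: [2 vs 5, 7 vs 4, 6 vs 6] → C does not strictly dominate A (column X: 2 ≤ 5)
  C vs B: [2 vs 6, 7 vs 4, 6 vs 2] → C does not strictly dominate B (column X: 2 ≤ 6)
No single strategy strictly dominates all others → no strictly dominant strategy.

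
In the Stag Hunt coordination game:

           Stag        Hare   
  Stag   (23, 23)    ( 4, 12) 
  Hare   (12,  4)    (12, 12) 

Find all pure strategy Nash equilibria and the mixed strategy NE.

Pure NE: (Stag, Stag) and (Hare, Hare); Mixed NE: p = 0.4211, q = 0.4211

Work:
Check pure NE:
(Stag, Stag): (23, 23) - no unilateral deviation beneficial
(Hare, Hare): (12, 12) - no unilateral deviation beneficial
Mixed NE: P1 plays Stag with p = 0.4211, P2 plays Stag with q = 0.4211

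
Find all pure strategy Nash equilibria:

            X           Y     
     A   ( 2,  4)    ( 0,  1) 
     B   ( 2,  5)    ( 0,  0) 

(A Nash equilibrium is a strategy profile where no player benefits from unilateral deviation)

Nash equilibrium: (A, X), (B, X)

Work:
Best responses:
  P1 vs X: payoffs [2, 2] → best response A/B (payoff 2)
  P1 vs Y: payoffs [0, 0] → best response A/B (payoff 0)
  P2 vs A: payoffs [4, 1] → best response X (payoff 4)
  P2 vs B: payoffs [5, 0] → best response X (payoff 5)
Mutual best responses: (A,X), (B,X) → Nash equilibria.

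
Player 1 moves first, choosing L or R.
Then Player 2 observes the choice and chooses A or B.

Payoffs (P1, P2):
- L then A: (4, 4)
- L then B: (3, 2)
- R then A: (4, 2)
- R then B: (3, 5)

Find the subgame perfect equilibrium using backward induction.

P1 plays L, P2 plays A after L and B after R; Payoff (4, 4)

Work:
Backward induction:
After L: P2 chooses A → P1 gets 4
After R: P2 chooses B → P1 gets 3
P1 chooses L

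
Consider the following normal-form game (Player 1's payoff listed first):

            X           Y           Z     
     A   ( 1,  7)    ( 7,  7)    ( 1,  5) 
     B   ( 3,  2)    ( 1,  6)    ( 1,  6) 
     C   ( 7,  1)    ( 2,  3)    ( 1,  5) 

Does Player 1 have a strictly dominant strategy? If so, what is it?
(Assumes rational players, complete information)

No strictly dominant strategy exists for Player 1

Work:
A strategy strictly dominates another if it gives a strictly higher payoff against every opponent action. Compare each pair of P1's strategies column-by-column:
  A vs B: [1 vs 3, 7 vs 1, 1 vs 1] → A does not strictly dominate B (column X: 1 ≤ 3)
  A vs C: [1 vs 7, 7 vs 2, 1 vs 1] → A does not strictly dominate C (column X: 1 ≤ 7)
  B vs A: [3 vs 1, 1 vs 7, 1 vs 1] → B does not strictly dominate A (column Y: 1 ≤ 7)
  B vs C: [3 vs 7, 1 vs 2, 1 vs 1] → B does not strictly dominate C (column X: 3 ≤ 7)
  C vs A: [7 vs 1, 2 vs 7, 1 vs 1] → C does not strictly dominate A (column Y: 2 ≤ 7)
  C vs B: [7 vs 3, 2 vs 1, 1 vs 1] → C does not strictly dominate B (column Z: 1 ≤ 1)
No single strategy strictly dominates all others → no strictly dominant strategy.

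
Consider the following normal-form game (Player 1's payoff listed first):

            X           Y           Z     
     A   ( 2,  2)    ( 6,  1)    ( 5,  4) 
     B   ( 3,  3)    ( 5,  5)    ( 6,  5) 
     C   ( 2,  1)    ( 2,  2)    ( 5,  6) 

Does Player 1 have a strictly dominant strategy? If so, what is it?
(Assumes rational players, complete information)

No strictly dominant strategy exists for Player 1

Work:
A strategy strictly dominates another if it gives a strictly higher payoff against every opponent action. Compare each pair of P1's strategies column-by-column:
  A vs B: [2 vs 3, 6 vs 5, 5 vs 6] → A does not strictly dominate B (column X: 2 ≤ 3)
  A vs C: [2 vs 2, 6 vs 2, 5 vs 5] → A does not strictly dominate C (column X: 2 ≤ 2)
  B vs A: [3 vs 2, 5 vs 6, 6 vs 5] → B does not strictly dominate A (column Y: 5 ≤ 6)
  B vs C: [3 vs 2, 5 vs 2, 6 vs 5] → B strictly dominates C
  C vs A: [2 vs 2, 2 vs 6, 5 vs 5] → C does not strictly dominate A (column X: 2 ≤ 2)
  C vs B: [2 vs 3, 2 vs 5, 5 vs 6] → C does not strictly dominate B (column X: 2 ≤ 3)
No single strategy strictly dominates all others → no strictly dominant strategy.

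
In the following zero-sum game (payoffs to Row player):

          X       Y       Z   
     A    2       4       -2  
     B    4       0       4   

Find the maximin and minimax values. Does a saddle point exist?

Maximin = 0, Minimax = 4, Saddle: False

Work:
Row minimums: [-2, 0] → maximin = 0
Column maximums: [4, 4, 4] → minimax = 4
No saddle point (maximin ≠ minimax). Mixed strategy needed.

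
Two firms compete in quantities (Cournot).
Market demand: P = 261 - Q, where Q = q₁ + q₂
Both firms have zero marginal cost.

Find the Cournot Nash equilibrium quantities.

q₁* = q₂* = 87.0; P* = 87.0

Work:
Profit: π_i = P·q_i = (a - q_i - q_j)·q_i
FOC: ∂π_i/∂q_i = a - 2q_i - q_j = 0
Reaction function: q_i = (261 - q_j)/2
Symmetry: q* = 261/3 = 87.0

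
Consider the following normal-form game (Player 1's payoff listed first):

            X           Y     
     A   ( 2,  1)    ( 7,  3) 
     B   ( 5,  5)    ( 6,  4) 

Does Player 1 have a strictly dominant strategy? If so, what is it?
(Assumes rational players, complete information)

No strictly dominant strategy exists for Player 1

Work:
A strategy strictly dominates another if it gives a strictly higher payoff against every opponent action. Compare each pair of P1's strategies column-by-column:
  A vs B: [2 vs 5, 7 vs 6] → A does not strictly dominate B (column X: 2 ≤ 5)
  B vs A: [5 vs 2, 6 vs 7] → B does not strictly dominate A (column Y: 6 ≤ 7)
No single strategy strictly dominates all others → no strictly dominant strategy.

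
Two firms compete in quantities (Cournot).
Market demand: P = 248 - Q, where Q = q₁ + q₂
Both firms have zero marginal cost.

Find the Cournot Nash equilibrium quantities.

q₁* = q₂* = 82.67; P* = 82.67

Work:
Profit: π_i = P·q_i = (a - q_i - q_j)·q_i
FOC: ∂π_i/∂q_i = a - 2q_i - q_j = 0
Reaction function: q_i = (248 - q_j)/2
Symmetry: q* = 248/3 = 82.67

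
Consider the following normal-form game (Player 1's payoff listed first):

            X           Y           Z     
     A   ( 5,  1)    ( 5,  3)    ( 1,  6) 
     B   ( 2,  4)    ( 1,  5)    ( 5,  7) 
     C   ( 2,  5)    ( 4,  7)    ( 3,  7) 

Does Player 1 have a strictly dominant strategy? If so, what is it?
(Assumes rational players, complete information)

No strictly dominant strategy exists for Player 1

Work:
A strategy strictly dominates another if it gives a strictly higher payoff against every opponent action. Compare each pair of P1's strategies column-by-column:
  A vs B: [5 vs 2, 5 vs 1, 1 vs 5] → A does not strictly dominate B (column Z: 1 ≤ 5)
  A vs C: [5 vs 2, 5 vs 4, 1 vs 3] → A does not strictly dominate C (column Z: 1 ≤ 3)
  B vs A: [2 vs 5, 1 vs 5, 5 vs 1] → B does not strictly dominate A (column X: 2 ≤ 5)
  B vs C: [2 vs 2, 1 vs 4, 5 vs 3] → B does not strictly dominate C (column X: 2 ≤ 2)
  C vs A: [2 vs 5, 4 vs 5, 3 vs 1] → C does not strictly dominate A (column X: 2 ≤ 5)
  C vs B: [2 vs 2, 4 vs 1, 3 vs 5] → C does not strictly dominate B (column X: 2 ≤ 2)
No single strategy strictly dominates all others → no strictly dominant strategy.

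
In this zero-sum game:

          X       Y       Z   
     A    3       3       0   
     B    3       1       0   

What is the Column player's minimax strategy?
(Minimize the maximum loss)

Column should play Z, value = 0

Work:
Column player minimizes Row's maximum payoff:
Column X: max payoff to Row = 3
Column Y: max payoff to Row = 3
Column Z: max payoff to Row = 0
Minimum is 0, achieved by column Z.
Minimax strategy: Z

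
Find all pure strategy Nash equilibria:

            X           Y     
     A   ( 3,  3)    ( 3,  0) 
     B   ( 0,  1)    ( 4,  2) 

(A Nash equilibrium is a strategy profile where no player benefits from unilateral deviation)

Nash equilibrium: (A, X), (B, Y)

Work:
Best responses:
  P1 vs X: payoffs [3, 0] → best response A (payoff 3)
  P1 vs Y: payoffs [3, 4] → best response B (payoff 4)
  P2 vs A: payoffs [3, 0] → best response X (payoff 3)
  P2 vs B: payoffs [1, 2] → best response Y (payoff 2)
Mutual best responses: (A,X), (B,Y) → Nash equilibria.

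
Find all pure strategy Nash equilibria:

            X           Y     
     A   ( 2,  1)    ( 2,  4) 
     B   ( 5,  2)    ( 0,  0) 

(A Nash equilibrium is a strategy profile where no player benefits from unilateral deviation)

Nash equilibrium: (A, Y), (B, X)

Work:
Best responses:
  P1 vs X: payoffs [2, 5] → best response B (payoff 5)
  P1 vs Y: payoffs [2, 0] → best response A (payoff 2)
  P2 vs A: payoffs [1, 4] → best response Y (payoff 4)
  P2 vs B: payoffs [2, 0] → best response X (payoff 2)
Mutual best responses: (A,Y), (B,X) → Nash equilibria.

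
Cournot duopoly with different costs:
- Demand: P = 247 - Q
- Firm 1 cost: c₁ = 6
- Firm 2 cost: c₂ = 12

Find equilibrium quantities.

q₁* = 82.33, q₂* = 76.33

Work:
Reaction: q₁ = (247 - 6 - q₂)/2
Reaction: q₂ = (247 - 12 - q₁)/2
Solve simultaneously:
q₁* = (247 - 2×6 + 12)/3 = 82.33
q₂* = (247 - 2×12 + 6)/3 = 76.33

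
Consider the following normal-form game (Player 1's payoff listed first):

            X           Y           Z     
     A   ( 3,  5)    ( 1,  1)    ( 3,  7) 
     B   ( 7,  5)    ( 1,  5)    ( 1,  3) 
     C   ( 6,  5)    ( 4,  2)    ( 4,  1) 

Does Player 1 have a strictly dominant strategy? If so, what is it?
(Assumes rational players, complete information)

No strictly dominant strategy exists for Player 1

Work:
A strategy strictly dominates another if it gives a strictly higher payoff against every opponent action. Compare each pair of P1's strategies column-by-column:
  A vs B: [3 vs 7, 1 vs 1, 3 vs 1] → A does not strictly dominate B (column X: 3 ≤ 7)
  A vs C: [3 vs 6, 1 vs 4, 3 vs 4] → A does not strictly dominate C (column X: 3 ≤ 6)
  B vs A: [7 vs 3, 1 vs 1, 1 vs 3] → B does not strictly dominate A (column Y: 1 ≤ 1)
  B vs C: [7 vs 6, 1 vs 4, 1 vs 4] → B does not strictly dominate C (column Y: 1 ≤ 4)
  C vs A: [6 vs 3, 4 vs 1, 4 vs 3] → C strictly dominates A
  C vs B: [6 vs 7, 4 vs 1, 4 vs 1] → C does not strictly dominate B (column X: 6 ≤ 7)
No single strategy strictly dominates all others → no strictly dominant strategy.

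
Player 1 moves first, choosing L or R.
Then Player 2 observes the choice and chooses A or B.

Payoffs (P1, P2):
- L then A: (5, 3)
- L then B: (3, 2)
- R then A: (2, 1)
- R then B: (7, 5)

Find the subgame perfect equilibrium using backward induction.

P1 plays R, P2 plays A after L and B after R; Payoff (7, 5)

Work:
Backward induction:
After L: P2 chooses A → P1 gets 5
After R: P2 chooses B → P1 gets 7
P1 chooses R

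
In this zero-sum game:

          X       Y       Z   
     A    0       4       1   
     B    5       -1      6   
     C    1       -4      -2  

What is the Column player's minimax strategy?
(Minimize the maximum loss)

Column should play Y, value = 4

Work:
Column player minimizes Row's maximum payoff:
Column X: max payoff to Row = 5
Column Y: max payoff to Row = 4
Column Z: max payoff to Row = 6
Minimum is 4, achieved by column Y.
Minimax strategy: Y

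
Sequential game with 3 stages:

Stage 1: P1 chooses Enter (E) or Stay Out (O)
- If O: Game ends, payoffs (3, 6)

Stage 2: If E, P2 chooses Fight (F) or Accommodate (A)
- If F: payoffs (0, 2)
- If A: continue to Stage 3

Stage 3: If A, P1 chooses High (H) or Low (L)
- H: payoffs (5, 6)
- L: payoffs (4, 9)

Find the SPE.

SPE: (E, A, H); Outcome (5, 6)

Work:
Stage 3: P1 chooses H (5 vs 4)
Stage 2: P2: F->2, A->6 (anticipating H). Choose A
Stage 1: P1: O->3, E->5 (anticipating A, H). Choose E
SPE path: E -> A -> H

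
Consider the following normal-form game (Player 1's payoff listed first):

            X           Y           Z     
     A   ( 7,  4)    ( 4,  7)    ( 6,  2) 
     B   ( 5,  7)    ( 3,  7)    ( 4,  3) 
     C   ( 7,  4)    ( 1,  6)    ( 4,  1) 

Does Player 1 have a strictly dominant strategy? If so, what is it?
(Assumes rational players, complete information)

No strictly dominant strategy exists for Player 1

Work:
A strategy strictly dominates another if it gives a strictly higher payoff against every opponent action. Compare each pair of P1's strategies column-by-column:
  A vs B: [7 vs 5, 4 vs 3, 6 vs 4] → A strictly dominates B
  A vs C: [7 vs 7, 4 vs 1, 6 vs 4] → A does not strictly dominate C (column X: 7 ≤ 7)
  B vs A: [5 vs 7, 3 vs 4, 4 vs 6] → B does not strictly dominate A (column X: 5 ≤ 7)
  B vs C: [5 vs 7, 3 vs 1, 4 vs 4] → B does not strictly dominate C (column X: 5 ≤ 7)
  C vs A: [7 vs 7, 1 vs 4, 4 vs 6] → C does not strictly dominate A (column X: 7 ≤ 7)
  C vs B: [7 vs 5, 1 vs 3, 4 vs 4] → C does not strictly dominate B (column Y: 1 ≤ 3)
No single strategy strictly dominates all others → no strictly dominant strategy.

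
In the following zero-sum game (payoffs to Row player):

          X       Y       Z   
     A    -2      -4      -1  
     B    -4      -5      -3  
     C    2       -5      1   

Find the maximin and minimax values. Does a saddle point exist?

Maximin = -4, Minimax = -4, Saddle: True

Work:
Row minimums: [-4, -5, -5] → maximin = -4
Column maximums: [2, -4, 1] → minimax = -4
Saddle point exists! Game value = -4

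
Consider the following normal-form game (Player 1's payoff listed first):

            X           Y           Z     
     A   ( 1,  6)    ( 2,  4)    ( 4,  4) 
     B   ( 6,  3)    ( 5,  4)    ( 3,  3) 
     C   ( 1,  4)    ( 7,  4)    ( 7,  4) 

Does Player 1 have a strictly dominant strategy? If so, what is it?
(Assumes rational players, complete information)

No strictly dominant strategy exists for Player 1

Work:
A strategy strictly dominates another if it gives a strictly higher payoff against every opponent action. Compare each pair of P1's strategies column-by-column:
  A vs B: [1 vs 6, 2 vs 5, 4 vs 3] → A does not strictly dominate B (column X: 1 ≤ 6)
  A vs C: [1 vs 1, 2 vs 7, 4 vs 7] → A does not strictly dominate C (column X: 1 ≤ 1)
  B vs A: [6 vs 1, 5 vs 2, 3 vs 4] → B does not strictly dominate A (column Z: 3 ≤ 4)
  B vs C: [6 vs 1, 5 vs 7, 3 vs 7] → B does not strictly dominate C (column Y: 5 ≤ 7)
  C vs A: [1 vs 1, 7 vs 2, 7 vs 4] → C does not strictly dominate A (column X: 1 ≤ 1)
  C vs B: [1 vs 6, 7 vs 5, 7 vs 3] → C does not strictly dominate B (column X: 1 ≤ 6)
No single strategy strictly dominates all others → no strictly dominant strategy.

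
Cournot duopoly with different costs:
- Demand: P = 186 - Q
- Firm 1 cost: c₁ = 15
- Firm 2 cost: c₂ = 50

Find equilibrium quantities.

q₁* = 68.67, q₂* = 33.67

Work:
Reaction: q₁ = (186 - 15 - q₂)/2
Reaction: q₂ = (186 - 50 - q₁)/2
Solve simultaneously:
q₁* = (186 - 2×15 + 50)/3 = 68.67
q₂* = (186 - 2×50 + 15)/3 = 33.67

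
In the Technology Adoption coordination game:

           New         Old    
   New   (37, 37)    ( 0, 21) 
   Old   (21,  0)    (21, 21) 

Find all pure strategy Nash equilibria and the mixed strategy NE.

Pure NE: (New, New) and (Old, Old); Mixed NE: p = 0.5676, q = 0.5676

Work:
Check pure NE:
(New, New): (37, 37) - no unilateral deviation beneficial
(Old, Old): (21, 21) - no unilateral deviation beneficial
Mixed NE: P1 plays New with p = 0.5676, P2 plays New with q = 0.5676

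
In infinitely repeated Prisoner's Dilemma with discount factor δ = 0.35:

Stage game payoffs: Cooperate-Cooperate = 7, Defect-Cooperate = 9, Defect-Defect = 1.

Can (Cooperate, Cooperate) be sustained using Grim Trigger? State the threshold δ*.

δ* = 0.25; since δ = 0.35 ≥ 0.25, cooperation can be sustained

Work:
For Grim Trigger:
Cooperate forever: 7/(1-δ)
Defect then punished: 9 + 1·δ/(1-δ)
Need: 7/(1-δ) ≥ 9 + 1·δ/(1-δ)
Solving: δ ≥ (T-R)/(T-P) = (9-7)/(9-1) = 0.25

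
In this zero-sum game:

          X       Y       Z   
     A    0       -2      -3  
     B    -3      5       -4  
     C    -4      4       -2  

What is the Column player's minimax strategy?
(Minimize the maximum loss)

Column should play Z, value = -2

Work:
Column player minimizes Row's maximum payoff:
Column X: max payoff to Row = 0
Column Y: max payoff to Row = 5
Column Z: max payoff to Row = -2
Minimum is -2, achieved by column Z.
Minimax strategy: Z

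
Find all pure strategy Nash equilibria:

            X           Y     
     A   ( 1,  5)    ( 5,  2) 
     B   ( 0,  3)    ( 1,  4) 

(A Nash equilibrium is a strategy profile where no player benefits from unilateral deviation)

Nash equilibrium: (A, X)

Work:
Best responses:
  P1 vs X: payoffs [1, 0] → best response A (payoff 1)
  P1 vs Y: payoffs [5, 1] → best response A (payoff 5)
  P2 vs A: payoffs [5, 2] → best response X (payoff 5)
  P2 vs B: payoffs [3, 4] → best response Y (payoff 4)
Mutual best responses: (A,X) → Nash equilibria.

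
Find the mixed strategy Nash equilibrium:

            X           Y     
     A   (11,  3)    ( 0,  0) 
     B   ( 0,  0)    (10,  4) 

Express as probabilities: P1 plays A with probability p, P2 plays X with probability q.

p = 0.5714, q = 0.4762

Work:
Find probabilities that make opponent indifferent:
P2 chooses q to make P1 indifferent between A and B
P1 chooses p to make P2 indifferent between X and Y
Mixed NE: P1 plays (A: 0.5714, B: 0.4286), P2 plays (X: 0.4762, Y: 0.5238)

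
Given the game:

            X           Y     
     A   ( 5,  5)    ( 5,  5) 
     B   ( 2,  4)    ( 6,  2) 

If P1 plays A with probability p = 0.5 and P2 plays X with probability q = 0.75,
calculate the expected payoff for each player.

E[P1] = 4.0, E[P2] = 4.25

Work:
E[P1] = p·q·π₁(A,X) + p·(1-q)·π₁(A,Y) + (1-p)·q·π₁(B,X) + (1-p)·(1-q)·π₁(B,Y)
= 0.5·0.75·5 + 0.5·0.25·5 + 0.5·0.75·2 + 0.5·0.25·6
= 4.0

E[P2] = 4.25 (similar calculation)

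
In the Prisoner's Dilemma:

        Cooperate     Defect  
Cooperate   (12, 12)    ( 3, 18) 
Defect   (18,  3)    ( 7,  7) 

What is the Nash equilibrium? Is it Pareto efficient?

(Defect, Defect) is NE; not Pareto efficient

Work:
Defect dominates Cooperate for both players:
If P2 cooperates: Defect (18) > Cooperate (12)
If P2 defects: Defect (7) > Cooperate (3)
NE: (Defect, Defect) with payoff (7, 7)
But (Cooperate, Cooperate) = (12, 12) Pareto dominates (7, 7)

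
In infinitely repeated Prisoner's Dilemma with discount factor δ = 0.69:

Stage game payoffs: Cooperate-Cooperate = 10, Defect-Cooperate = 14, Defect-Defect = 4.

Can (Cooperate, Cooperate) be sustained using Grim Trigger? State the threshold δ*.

δ* = 0.4; since δ = 0.69 ≥ 0.4, cooperation can be sustained

Work:
For Grim Trigger:
Cooperate forever: 10/(1-δ)
Defect then punished: 14 + 4·δ/(1-δ)
Need: 10/(1-δ) ≥ 14 + 4·δ/(1-δ)
Solving: δ ≥ (T-R)/(T-P) = (14-10)/(14-4) = 0.4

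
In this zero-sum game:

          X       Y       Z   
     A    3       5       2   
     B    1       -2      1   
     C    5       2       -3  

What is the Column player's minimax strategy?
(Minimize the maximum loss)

Column should play Z, value = 2

Work:
Column player minimizes Row's maximum payoff:
Column X: max payoff to Row = 5
Column Y: max payoff to Row = 5
Column Z: max payoff to Row = 2
Minimum is 2, achieved by column Z.
Minimax strategy: Z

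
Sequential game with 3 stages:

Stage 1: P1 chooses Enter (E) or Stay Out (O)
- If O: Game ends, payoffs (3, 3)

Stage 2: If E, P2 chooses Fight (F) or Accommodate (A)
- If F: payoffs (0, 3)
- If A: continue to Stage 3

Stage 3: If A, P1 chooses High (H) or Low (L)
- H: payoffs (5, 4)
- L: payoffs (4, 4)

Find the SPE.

SPE: (E, A, H); Outcome (5, 4)

Work:
Stage 3: P1 chooses H (5 vs 4)
Stage 2: P2: F->3, A->4 (anticipating H). Choose A
Stage 1: P1: O->3, E->5 (anticipating A, H). Choose E
SPE path: E -> A -> H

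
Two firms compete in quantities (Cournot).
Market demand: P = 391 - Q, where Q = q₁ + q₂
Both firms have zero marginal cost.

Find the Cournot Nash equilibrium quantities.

q₁* = q₂* = 130.33; P* = 130.33

Work:
Profit: π_i = P·q_i = (a - q_i - q_j)·q_i
FOC: ∂π_i/∂q_i = a - 2q_i - q_j = 0
Reaction function: q_i = (391 - q_j)/2
Symmetry: q* = 391/3 = 130.33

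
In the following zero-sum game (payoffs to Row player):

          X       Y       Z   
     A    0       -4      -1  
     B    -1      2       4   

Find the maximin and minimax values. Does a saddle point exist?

Maximin = -1, Minimax = 0, Saddle: False

Work:
Row minimums: [-4, -1] → maximin = -1
Column maximums: [0, 2, 4] → minimax = 0
No saddle point (maximin ≠ minimax). Mixed strategy needed.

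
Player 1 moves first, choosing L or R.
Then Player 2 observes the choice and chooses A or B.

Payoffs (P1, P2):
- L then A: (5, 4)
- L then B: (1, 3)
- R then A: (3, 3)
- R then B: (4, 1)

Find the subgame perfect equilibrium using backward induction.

P1 plays L, P2 plays A after L and A after R; Payoff (5, 4)

Work:
Backward induction:
After L: P2 chooses A → P1 gets 5
After R: P2 chooses A → P1 gets 3
P1 chooses L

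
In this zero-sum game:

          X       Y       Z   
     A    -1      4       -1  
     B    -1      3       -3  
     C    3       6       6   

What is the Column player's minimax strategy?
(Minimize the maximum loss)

Column should play X, value = 3

Work:
Column player minimizes Row's maximum payoff:
Column X: max payoff to Row = 3
Column Y: max payoff to Row = 6
Column Z: max payoff to Row = 6
Minimum is 3, achieved by column X.
Minimax strategy: X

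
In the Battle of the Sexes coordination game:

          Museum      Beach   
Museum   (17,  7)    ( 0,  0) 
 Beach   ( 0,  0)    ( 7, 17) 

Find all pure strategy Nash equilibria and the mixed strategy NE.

Pure NE: (Museum, Museum) and (Beach, Beach); Mixed NE: p = 0.7083, q = 0.2917

Work:
Check pure NE:
(Museum, Museum): (17, 7) - no unilateral deviation beneficial
(Beach, Beach): (7, 17) - no unilateral deviation beneficial
Mixed NE: P1 plays Museum with p = 0.7083, P2 plays Museum with q = 0.2917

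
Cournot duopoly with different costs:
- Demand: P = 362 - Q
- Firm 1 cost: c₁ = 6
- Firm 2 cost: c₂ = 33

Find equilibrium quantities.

q₁* = 127.67, q₂* = 100.67

Work:
Reaction: q₁ = (362 - 6 - q₂)/2
Reaction: q₂ = (362 - 33 - q₁)/2
Solve simultaneously:
q₁* = (362 - 2×6 + 33)/3 = 127.67
q₂* = (362 - 2×33 + 6)/3 = 100.67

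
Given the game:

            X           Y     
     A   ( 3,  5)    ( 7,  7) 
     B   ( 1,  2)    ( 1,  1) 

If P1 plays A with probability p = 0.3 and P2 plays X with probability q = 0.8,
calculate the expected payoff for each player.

E[P1] = 1.84, E[P2] = 2.88

Work:
E[P1] = p·q·π₁(A,X) + p·(1-q)·π₁(A,Y) + (1-p)·q·π₁(B,X) + (1-p)·(1-q)·π₁(B,Y)
= 0.3·0.8·3 + 0.3·0.2·7 + 0.7·0.8·1 + 0.7·0.2·1
= 1.84

E[P2] = 2.88 (similar calculation)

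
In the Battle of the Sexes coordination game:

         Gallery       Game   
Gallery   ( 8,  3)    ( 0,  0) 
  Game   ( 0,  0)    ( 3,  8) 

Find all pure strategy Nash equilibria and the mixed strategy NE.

Pure NE: (Gallery, Gallery) and (Game, Game); Mixed NE: p = 0.7273, q = 0.2727

Work:
Check pure NE:
(Gallery, Gallery): (8, 3) - no unilateral deviation beneficial
(Game, Game): (3, 8) - no unilateral deviation beneficial
Mixed NE: P1 plays Gallery with p = 0.7273, P2 plays Gallery with q = 0.2727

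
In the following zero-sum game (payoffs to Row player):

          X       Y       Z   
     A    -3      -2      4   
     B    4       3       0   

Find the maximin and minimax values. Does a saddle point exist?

Maximin = 0, Minimax = 3, Saddle: False

Work:
Row minimums: [-3, 0] → maximin = 0
Column maximums: [4, 3, 4] → minimax = 3
No saddle point (maximin ≠ minimax). Mixed strategy needed.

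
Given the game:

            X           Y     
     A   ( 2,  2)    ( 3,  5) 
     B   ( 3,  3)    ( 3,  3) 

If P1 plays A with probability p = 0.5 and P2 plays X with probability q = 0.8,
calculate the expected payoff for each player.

E[P1] = 2.6, E[P2] = 2.8

Work:
E[P1] = p·q·π₁(A,X) + p·(1-q)·π₁(A,Y) + (1-p)·q·π₁(B,X) + (1-p)·(1-q)·π₁(B,Y)
= 0.5·0.8·2 + 0.5·0.2·3 + 0.5·0.8·3 + 0.5·0.2·3
= 2.6

E[P2] = 2.8 (similar calculation)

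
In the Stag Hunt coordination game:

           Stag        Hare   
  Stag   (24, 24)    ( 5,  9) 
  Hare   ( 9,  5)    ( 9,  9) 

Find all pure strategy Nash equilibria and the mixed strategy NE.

Pure NE: (Stag, Stag) and (Hare, Hare); Mixed NE: p = 0.2105, q = 0.2105

Work:
Check pure NE:
(Stag, Stag): (24, 24) - no unilateral deviation beneficial
(Hare, Hare): (9, 9) - no unilateral deviation beneficial
Mixed NE: P1 plays Stag with p = 0.2105, P2 plays Stag with q = 0.2105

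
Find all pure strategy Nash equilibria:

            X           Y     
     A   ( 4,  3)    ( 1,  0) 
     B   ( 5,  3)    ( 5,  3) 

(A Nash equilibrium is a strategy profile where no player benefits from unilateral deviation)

Nash equilibrium: (B, X), (B, Y)

Work:
Best responses:
  P1 vs X: payoffs [4, 5] → best response B (payoff 5)
  P1 vs Y: payoffs [1, 5] → best response B (payoff 5)
  P2 vs A: payoffs [3, 0] → best response X (payoff 3)
  P2 vs B: payoffs [3, 3] → best response X/Y (payoff 3)
Mutual best responses: (B,X), (B,Y) → Nash equilibria.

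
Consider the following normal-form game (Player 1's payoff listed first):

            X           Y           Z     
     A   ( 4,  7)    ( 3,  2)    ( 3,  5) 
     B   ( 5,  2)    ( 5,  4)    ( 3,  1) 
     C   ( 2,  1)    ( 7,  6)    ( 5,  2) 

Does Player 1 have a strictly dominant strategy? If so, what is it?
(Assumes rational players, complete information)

No strictly dominant strategy exists for Player 1

Work:
A strategy strictly dominates another if it gives a strictly higher payoff against every opponent action. Compare each pair of P1's strategies column-by-column:
  A vs B: [4 vs 5, 3 vs 5, 3 vs 3] → A does not strictly dominate B (column X: 4 ≤ 5)
  A vs C: [4 vs 2, 3 vs 7, 3 vs 5] → A does not strictly dominate C (column Y: 3 ≤ 7)
  B vs A: [5 vs 4, 5 vs 3, 3 vs 3] → B does not strictly dominate A (column Z: 3 ≤ 3)
  B vs C: [5 vs 2, 5 vs 7, 3 vs 5] → B does not strictly dominate C (column Y: 5 ≤ 7)
  C vs A: [2 vs 4, 7 vs 3, 5 vs 3] → C does not strictly dominate A (column X: 2 ≤ 4)
  C vs B: [2 vs 5, 7 vs 5, 5 vs 3] → C does not strictly dominate B (column X: 2 ≤ 5)
No single strategy strictly dominates all others → no strictly dominant strategy.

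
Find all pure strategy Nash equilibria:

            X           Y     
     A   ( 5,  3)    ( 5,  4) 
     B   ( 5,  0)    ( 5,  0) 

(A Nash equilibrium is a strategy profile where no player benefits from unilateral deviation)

Nash equilibrium: (A, Y), (B, X), (B, Y)

Work:
Best responses:
  P1 vs X: payoffs [5, 5] → best response A/B (payoff 5)
  P1 vs Y: payoffs [5, 5] → best response A/B (payoff 5)
  P2 vs A: payoffs [3, 4] → best response Y (payoff 4)
  P2 vs B: payoffs [0, 0] → best response X/Y (payoff 0)
Mutual best responses: (A,Y), (B,X), (B,Y) → Nash equilibria.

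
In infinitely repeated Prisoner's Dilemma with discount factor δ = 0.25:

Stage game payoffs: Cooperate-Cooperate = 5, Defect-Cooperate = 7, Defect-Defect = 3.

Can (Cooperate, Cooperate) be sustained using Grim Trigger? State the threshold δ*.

δ* = 0.5; since δ = 0.25 < 0.5, cooperation cannot be sustained

Work:
For Grim Trigger:
Cooperate forever: 5/(1-δ)
Defect then punished: 7 + 3·δ/(1-δ)
Need: 5/(1-δ) ≥ 7 + 3·δ/(1-δ)
Solving: δ ≥ (T-R)/(T-P) = (7-5)/(7-3) = 0.5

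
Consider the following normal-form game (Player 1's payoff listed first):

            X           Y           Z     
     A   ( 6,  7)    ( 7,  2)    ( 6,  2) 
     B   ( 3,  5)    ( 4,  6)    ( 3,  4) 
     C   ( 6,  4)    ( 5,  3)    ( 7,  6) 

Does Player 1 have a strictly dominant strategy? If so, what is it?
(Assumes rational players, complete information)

No strictly dominant strategy exists for Player 1

Work:
A strategy strictly dominates another if it gives a strictly higher payoff against every opponent action. Compare each pair of P1's strategies column-by-column:
  A vs B: [6 vs 3, 7 vs 4, 6 vs 3] → A strictly dominates B
  A vs C: [6 vs 6, 7 vs 5, 6 vs 7] → A does not strictly dominate C (column X: 6 ≤ 6)
  B vs A: [3 vs 6, 4 vs 7, 3 vs 6] → B does not strictly dominate A (column X: 3 ≤ 6)
  B vs C: [3 vs 6, 4 vs 5, 3 vs 7] → B does not strictly dominate C (column X: 3 ≤ 6)
  C vs A: [6 vs 6, 5 vs 7, 7 vs 6] → C does not strictly dominate A (column X: 6 ≤ 6)
  C vs B: [6 vs 3, 5 vs 4, 7 vs 3] → C strictly dominates B
No single strategy strictly dominates all others → no strictly dominant strategy.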